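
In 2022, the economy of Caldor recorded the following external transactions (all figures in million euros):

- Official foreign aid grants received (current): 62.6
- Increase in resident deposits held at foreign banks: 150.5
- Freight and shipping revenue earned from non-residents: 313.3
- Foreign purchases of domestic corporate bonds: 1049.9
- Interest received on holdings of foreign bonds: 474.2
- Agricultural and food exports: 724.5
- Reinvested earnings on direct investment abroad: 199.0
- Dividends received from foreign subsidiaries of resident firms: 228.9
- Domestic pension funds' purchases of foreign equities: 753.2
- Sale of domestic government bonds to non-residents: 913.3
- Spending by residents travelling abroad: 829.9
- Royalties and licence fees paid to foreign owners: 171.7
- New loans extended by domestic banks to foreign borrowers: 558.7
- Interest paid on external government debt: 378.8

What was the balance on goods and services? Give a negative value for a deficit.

36.2

Goods: 724.5
Services: -171.7 + 313.3 - 829.9 = -688.3
Trade balance = 724.5 + (-688.3) = 36.2
(Excluded from the trade balance — secondary income: official foreign aid grants received (current) 62.6; financial account: increase in resident deposits held at foreign banks 150.5, foreign purchases of domestic corporate bonds 1049.9, domestic pension funds' purchases of foreign equities 753.2, sale of domestic government bonds to non-residents 913.3, new loans extended by domestic banks to foreign borrowers 558.7; primary income: interest received on holdings of foreign bonds 474.2, reinvested earnings on direct investment abroad 199.0, dividends received from foreign subsidiaries of resident firms 228.9, interest paid on external government debt 378.8.)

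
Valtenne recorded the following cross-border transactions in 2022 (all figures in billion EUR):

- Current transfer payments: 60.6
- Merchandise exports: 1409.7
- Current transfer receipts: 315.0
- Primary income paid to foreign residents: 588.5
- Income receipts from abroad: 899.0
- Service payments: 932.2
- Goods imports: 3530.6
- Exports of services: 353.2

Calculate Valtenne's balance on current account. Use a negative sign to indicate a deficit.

-2135.0

Goods balance = 1409.7 - 3530.6 = -2120.9
Services balance = 353.2 - 932.2 = -579.0
Trade balance (goods + services) = -2120.9 + (-579.0) = -2699.9
Net primary income = 899.0 - 588.5 = 310.5
Net secondary income = 315.0 - 60.6 = 254.4
Current account = -2699.9 + 310.5 + 254.4 = -2135.0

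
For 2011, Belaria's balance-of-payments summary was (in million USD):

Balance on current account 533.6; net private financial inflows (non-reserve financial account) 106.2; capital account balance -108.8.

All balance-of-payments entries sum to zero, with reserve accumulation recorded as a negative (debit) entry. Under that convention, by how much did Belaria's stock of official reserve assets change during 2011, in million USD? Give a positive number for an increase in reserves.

Official reserve transactions balance = -(533.6 + (-108.8) + 106.2) = -531.0
An accumulation of reserves is recorded as a debit (negative entry), so the change in the stock of reserves is the negative of that balance.
Change in official reserves = -(-531.0) = 531.0

531.0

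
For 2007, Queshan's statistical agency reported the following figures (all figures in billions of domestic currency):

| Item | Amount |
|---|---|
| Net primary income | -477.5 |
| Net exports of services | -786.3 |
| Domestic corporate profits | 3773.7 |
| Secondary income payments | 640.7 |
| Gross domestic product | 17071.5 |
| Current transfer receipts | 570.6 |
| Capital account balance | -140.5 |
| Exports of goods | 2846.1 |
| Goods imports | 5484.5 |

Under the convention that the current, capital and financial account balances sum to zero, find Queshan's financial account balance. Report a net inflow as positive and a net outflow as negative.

Goods balance = 2846.1 - 5484.5 = -2638.4
Services balance = -786.3
Trade balance (goods + services) = -2638.4 + (-786.3) = -3424.7
Net primary income = -477.5
Net secondary income = 570.6 - 640.7 = -70.1
Current account = -3424.7 + (-477.5) + (-70.1) = -3972.3
Financial account = -(-3972.3 + (-140.5)) = 4112.8

4112.8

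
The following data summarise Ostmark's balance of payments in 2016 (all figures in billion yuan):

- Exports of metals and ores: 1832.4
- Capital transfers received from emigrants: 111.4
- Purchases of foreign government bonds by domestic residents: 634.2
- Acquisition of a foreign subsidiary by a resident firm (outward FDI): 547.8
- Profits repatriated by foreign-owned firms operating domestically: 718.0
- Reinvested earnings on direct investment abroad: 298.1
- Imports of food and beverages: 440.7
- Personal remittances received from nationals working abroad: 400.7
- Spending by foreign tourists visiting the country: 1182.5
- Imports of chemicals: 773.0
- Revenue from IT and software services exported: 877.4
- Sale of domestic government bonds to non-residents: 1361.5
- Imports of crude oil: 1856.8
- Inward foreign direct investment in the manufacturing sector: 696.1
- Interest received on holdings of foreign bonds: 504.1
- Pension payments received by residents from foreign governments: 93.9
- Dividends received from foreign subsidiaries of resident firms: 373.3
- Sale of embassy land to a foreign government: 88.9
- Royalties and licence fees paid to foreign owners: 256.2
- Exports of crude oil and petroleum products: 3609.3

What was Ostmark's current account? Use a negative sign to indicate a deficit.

Goods: -773.0 - 1856.8 + 3609.3 - 440.7 + 1832.4 = 2371.2
Services: -256.2 + 877.4 + 1182.5 = 1803.7
Primary income: 373.3 + 504.1 + 298.1 - 718.0 = 457.5
Secondary income: 400.7 + 93.9 = 494.6
Current account = 2371.2 + 1803.7 + 457.5 + 494.6 = 5127.0
(Excluded from the current account — capital account: capital transfers received from emigrants 111.4, sale of embassy land to a foreign government 88.9; financial account: purchases of foreign government bonds by domestic residents 634.2, acquisition of a foreign subsidiary by a resident firm (outward FDI) 547.8, sale of domestic government bonds to non-residents 1361.5, inward foreign direct investment in the manufacturing sector 696.1.)

5127.0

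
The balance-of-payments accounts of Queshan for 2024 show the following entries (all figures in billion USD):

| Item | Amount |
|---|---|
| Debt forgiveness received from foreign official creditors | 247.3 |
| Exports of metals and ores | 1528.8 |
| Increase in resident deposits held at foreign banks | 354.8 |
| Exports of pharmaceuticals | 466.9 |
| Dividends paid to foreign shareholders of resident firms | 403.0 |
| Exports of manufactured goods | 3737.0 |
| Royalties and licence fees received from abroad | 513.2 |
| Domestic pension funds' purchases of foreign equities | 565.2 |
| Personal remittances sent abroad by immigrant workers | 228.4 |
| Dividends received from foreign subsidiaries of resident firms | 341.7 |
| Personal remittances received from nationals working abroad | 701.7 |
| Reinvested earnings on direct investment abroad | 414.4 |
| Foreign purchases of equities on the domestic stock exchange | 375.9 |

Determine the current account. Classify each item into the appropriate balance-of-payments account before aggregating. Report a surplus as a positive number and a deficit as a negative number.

7072.3

Goods: 3737.0 + 466.9 + 1528.8 = 5732.7
Services: 513.2
Primary income: -403.0 + 341.7 + 414.4 = 353.1
Secondary income: 701.7 - 228.4 = 473.3
Current account = 5732.7 + 513.2 + 353.1 + 473.3 = 7072.3
(Excluded from the current account — capital account: debt forgiveness received from foreign official creditors 247.3; financial account: increase in resident deposits held at foreign banks 354.8, domestic pension funds' purchases of foreign equities 565.2, foreign purchases of equities on the domestic stock exchange 375.9.)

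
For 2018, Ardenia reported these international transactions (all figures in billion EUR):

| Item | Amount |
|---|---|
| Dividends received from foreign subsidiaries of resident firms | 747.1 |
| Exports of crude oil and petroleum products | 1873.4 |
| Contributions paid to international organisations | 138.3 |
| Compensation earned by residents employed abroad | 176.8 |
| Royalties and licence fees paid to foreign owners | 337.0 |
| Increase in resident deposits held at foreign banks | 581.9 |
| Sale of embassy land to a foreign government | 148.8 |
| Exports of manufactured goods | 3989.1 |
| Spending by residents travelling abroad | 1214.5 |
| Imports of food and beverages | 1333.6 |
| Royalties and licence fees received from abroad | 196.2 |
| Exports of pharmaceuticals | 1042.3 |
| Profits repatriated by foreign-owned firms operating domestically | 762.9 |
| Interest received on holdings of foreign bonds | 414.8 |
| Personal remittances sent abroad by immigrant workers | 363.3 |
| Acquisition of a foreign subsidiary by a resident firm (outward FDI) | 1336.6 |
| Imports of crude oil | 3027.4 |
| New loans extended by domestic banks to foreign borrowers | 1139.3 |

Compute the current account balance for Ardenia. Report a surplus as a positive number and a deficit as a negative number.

1262.7

Goods: 1042.3 - 3027.4 - 1333.6 + 3989.1 + 1873.4 = 2543.8
Services: -337.0 + 196.2 - 1214.5 = -1355.3
Primary income: -762.9 + 414.8 + 176.8 + 747.1 = 575.8
Secondary income: -363.3 - 138.3 = -501.6
Current account = 2543.8 + (-1355.3) + 575.8 + (-501.6) = 1262.7
(Excluded from the current account — financial account: increase in resident deposits held at foreign banks 581.9, acquisition of a foreign subsidiary by a resident firm (outward FDI) 1336.6, new loans extended by domestic banks to foreign borrowers 1139.3; capital account: sale of embassy land to a foreign government 148.8.)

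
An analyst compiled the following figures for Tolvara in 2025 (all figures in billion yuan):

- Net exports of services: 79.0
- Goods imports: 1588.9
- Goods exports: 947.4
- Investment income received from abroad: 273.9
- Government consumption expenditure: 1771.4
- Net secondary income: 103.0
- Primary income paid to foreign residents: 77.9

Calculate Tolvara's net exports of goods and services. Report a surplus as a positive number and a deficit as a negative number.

-562.5

Goods balance = 947.4 - 1588.9 = -641.5
Services balance = 79.0
Trade balance (goods + services) = -641.5 + 79.0 = -562.5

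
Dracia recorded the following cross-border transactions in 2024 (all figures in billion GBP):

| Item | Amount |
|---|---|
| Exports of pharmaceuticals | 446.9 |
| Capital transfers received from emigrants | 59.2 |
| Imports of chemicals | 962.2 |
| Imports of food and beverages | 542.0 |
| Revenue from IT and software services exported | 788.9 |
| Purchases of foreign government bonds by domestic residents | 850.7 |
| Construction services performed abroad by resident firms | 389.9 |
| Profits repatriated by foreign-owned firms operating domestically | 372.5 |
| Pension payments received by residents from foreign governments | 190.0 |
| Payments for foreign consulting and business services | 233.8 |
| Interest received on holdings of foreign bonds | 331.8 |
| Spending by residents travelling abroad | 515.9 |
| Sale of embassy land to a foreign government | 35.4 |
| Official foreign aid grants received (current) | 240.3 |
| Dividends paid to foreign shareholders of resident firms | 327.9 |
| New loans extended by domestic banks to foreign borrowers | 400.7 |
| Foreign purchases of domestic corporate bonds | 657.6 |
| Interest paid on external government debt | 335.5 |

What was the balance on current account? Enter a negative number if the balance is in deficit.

Goods: 446.9 - 542.0 - 962.2 = -1057.3
Services: 389.9 + 788.9 - 515.9 - 233.8 = 429.1
Primary income: -327.9 - 372.5 - 335.5 + 331.8 = -704.1
Secondary income: 190.0 + 240.3 = 430.3
Current account = (-1057.3) + 429.1 + (-704.1) + 430.3 = -902.0
(Excluded from the current account — capital account: capital transfers received from emigrants 59.2, sale of embassy land to a foreign government 35.4; financial account: purchases of foreign government bonds by domestic residents 850.7, new loans extended by domestic banks to foreign borrowers 400.7, foreign purchases of domestic corporate bonds 657.6.)

-902.0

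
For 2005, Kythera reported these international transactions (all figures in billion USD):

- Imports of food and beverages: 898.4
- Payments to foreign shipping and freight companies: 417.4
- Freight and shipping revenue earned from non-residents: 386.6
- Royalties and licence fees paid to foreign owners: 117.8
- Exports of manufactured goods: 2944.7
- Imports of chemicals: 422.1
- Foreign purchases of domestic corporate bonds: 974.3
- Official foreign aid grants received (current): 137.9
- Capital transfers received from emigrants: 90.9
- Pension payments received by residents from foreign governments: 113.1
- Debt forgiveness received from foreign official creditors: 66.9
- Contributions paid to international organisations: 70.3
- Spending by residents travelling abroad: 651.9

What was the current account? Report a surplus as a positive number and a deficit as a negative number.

1004.4

Goods: 2944.7 - 898.4 - 422.1 = 1624.2
Services: -651.9 + 386.6 - 417.4 - 117.8 = -800.5
Secondary income: 137.9 + 113.1 - 70.3 = 180.7
Current account = 1624.2 + (-800.5) + 180.7 = 1004.4
(Excluded from the current account — financial account: foreign purchases of domestic corporate bonds 974.3; capital account: capital transfers received from emigrants 90.9, debt forgiveness received from foreign official creditors 66.9.)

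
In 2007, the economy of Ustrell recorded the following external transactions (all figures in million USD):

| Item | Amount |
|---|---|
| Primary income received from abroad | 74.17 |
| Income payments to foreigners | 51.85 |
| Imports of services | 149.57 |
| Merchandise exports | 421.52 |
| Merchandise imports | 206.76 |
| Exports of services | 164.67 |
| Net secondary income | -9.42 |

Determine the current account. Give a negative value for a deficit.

Goods balance = 421.52 - 206.76 = 214.76
Services balance = 164.67 - 149.57 = 15.10
Trade balance (goods + services) = 214.76 + 15.10 = 229.86
Net primary income = 74.17 - 51.85 = 22.32
Net secondary income = -9.42
Current account = 229.86 + 22.32 + (-9.42) = 242.76

242.76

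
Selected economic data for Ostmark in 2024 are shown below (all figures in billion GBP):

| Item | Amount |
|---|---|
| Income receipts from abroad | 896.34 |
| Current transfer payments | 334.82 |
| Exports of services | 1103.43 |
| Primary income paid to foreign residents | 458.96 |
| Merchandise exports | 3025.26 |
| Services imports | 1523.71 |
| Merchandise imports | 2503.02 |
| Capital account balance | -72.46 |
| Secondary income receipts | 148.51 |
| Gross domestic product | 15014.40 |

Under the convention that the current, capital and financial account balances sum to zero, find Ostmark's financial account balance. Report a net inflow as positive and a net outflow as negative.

-280.57

Goods balance = 3025.26 - 2503.02 = 522.24
Services balance = 1103.43 - 1523.71 = -420.28
Trade balance (goods + services) = 522.24 + (-420.28) = 101.96
Net primary income = 896.34 - 458.96 = 437.38
Net secondary income = 148.51 - 334.82 = -186.31
Current account = 101.96 + 437.38 + (-186.31) = 353.03
Financial account = -(353.03 + (-72.46)) = -280.57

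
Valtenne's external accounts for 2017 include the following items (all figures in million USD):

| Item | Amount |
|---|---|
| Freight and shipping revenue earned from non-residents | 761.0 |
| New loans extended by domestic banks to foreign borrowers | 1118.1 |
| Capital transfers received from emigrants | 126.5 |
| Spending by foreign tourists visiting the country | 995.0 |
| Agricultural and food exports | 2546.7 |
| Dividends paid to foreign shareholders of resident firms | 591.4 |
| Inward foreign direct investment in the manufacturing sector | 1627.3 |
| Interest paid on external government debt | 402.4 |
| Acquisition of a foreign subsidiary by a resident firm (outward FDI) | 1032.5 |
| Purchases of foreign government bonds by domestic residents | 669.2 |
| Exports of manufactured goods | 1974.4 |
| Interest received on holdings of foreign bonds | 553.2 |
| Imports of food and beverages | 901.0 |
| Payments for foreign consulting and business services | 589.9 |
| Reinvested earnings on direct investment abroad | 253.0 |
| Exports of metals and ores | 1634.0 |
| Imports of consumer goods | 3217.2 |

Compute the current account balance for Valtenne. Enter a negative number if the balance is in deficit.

3015.4

Goods: -901.0 + 1974.4 + 1634.0 - 3217.2 + 2546.7 = 2036.9
Services: -589.9 + 995.0 + 761.0 = 1166.1
Primary income: -402.4 + 253.0 + 553.2 - 591.4 = -187.6
Current account = 2036.9 + 1166.1 + (-187.6) = 3015.4
(Excluded from the current account — financial account: new loans extended by domestic banks to foreign borrowers 1118.1, inward foreign direct investment in the manufacturing sector 1627.3, acquisition of a foreign subsidiary by a resident firm (outward FDI) 1032.5, purchases of foreign government bonds by domestic residents 669.2; capital account: capital transfers received from emigrants 126.5.)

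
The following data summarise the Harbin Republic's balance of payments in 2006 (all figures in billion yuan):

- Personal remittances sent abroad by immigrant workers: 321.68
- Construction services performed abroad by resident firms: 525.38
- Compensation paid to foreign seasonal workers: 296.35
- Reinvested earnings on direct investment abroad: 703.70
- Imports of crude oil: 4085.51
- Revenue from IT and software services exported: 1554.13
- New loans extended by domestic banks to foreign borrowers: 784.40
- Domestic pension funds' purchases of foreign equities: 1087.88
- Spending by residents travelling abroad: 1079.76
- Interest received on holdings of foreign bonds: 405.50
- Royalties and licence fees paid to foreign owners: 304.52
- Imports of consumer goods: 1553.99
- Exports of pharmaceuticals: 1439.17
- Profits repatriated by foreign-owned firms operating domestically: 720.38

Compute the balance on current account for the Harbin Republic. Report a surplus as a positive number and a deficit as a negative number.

-3734.31

Goods: -4085.51 - 1553.99 + 1439.17 = -4200.33
Services: -1079.76 + 525.38 - 304.52 + 1554.13 = 695.23
Primary income: 405.50 - 720.38 + 703.70 - 296.35 = 92.47
Secondary income: -321.68
Current account = (-4200.33) + 695.23 + 92.47 + (-321.68) = -3734.31
(Excluded from the current account — financial account: new loans extended by domestic banks to foreign borrowers 784.40, domestic pension funds' purchases of foreign equities 1087.88.)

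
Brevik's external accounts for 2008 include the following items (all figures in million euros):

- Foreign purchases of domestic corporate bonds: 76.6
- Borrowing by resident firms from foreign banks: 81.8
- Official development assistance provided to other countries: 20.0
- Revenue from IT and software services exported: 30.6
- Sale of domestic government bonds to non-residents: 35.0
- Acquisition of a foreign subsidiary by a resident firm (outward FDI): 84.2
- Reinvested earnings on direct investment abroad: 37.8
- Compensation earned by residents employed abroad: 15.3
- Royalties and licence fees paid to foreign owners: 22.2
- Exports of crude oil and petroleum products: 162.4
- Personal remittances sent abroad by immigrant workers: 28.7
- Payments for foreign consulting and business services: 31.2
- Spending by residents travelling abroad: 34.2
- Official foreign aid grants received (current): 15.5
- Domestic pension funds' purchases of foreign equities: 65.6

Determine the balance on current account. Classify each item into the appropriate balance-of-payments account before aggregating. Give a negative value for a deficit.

125.3

Goods: 162.4
Services: -34.2 + 30.6 - 31.2 - 22.2 = -57.0
Primary income: 37.8 + 15.3 = 53.1
Secondary income: -20.0 + 15.5 - 28.7 = -33.2
Current account = 162.4 + (-57.0) + 53.1 + (-33.2) = 125.3
(Excluded from the current account — financial account: foreign purchases of domestic corporate bonds 76.6, borrowing by resident firms from foreign banks 81.8, sale of domestic government bonds to non-residents 35.0, acquisition of a foreign subsidiary by a resident firm (outward FDI) 84.2, domestic pension funds' purchases of foreign equities 65.6.)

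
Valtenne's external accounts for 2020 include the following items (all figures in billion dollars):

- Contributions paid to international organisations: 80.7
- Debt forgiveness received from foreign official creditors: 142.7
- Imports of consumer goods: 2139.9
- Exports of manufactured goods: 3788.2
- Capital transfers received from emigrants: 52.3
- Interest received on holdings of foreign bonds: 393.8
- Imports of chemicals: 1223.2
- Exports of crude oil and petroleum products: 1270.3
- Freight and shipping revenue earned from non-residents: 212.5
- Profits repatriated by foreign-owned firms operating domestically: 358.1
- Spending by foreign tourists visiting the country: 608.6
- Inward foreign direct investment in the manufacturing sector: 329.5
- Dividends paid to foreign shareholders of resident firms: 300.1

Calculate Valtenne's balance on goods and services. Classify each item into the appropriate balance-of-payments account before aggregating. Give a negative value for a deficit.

2516.5

Goods: -1223.2 + 1270.3 - 2139.9 + 3788.2 = 1695.4
Services: 608.6 + 212.5 = 821.1
Trade balance = 1695.4 + 821.1 = 2516.5
(Excluded from the trade balance — secondary income: contributions paid to international organisations 80.7; capital account: debt forgiveness received from foreign official creditors 142.7, capital transfers received from emigrants 52.3; primary income: interest received on holdings of foreign bonds 393.8, profits repatriated by foreign-owned firms operating domestically 358.1, dividends paid to foreign shareholders of resident firms 300.1; financial account: inward foreign direct investment in the manufacturing sector 329.5.)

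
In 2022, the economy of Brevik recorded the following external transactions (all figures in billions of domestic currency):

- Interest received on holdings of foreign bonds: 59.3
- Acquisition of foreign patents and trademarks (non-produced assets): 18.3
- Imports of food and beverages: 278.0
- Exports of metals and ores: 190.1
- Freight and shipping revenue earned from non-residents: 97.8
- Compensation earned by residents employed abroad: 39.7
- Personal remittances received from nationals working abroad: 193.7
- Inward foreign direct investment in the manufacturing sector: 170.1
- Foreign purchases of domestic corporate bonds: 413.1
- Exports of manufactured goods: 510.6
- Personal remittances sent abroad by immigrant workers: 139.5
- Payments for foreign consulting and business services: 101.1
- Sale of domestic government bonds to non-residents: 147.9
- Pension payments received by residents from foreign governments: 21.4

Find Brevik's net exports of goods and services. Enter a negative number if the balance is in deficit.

Goods: 510.6 + 190.1 - 278.0 = 422.7
Services: 97.8 - 101.1 = -3.3
Trade balance = 422.7 + (-3.3) = 419.4
(Excluded from the trade balance — primary income: interest received on holdings of foreign bonds 59.3, compensation earned by residents employed abroad 39.7; capital account: acquisition of foreign patents and trademarks (non-produced assets) 18.3; secondary income: personal remittances received from nationals working abroad 193.7, personal remittances sent abroad by immigrant workers 139.5, pension payments received by residents from foreign governments 21.4; financial account: inward foreign direct investment in the manufacturing sector 170.1, foreign purchases of domestic corporate bonds 413.1, sale of domestic government bonds to non-residents 147.9.)

419.4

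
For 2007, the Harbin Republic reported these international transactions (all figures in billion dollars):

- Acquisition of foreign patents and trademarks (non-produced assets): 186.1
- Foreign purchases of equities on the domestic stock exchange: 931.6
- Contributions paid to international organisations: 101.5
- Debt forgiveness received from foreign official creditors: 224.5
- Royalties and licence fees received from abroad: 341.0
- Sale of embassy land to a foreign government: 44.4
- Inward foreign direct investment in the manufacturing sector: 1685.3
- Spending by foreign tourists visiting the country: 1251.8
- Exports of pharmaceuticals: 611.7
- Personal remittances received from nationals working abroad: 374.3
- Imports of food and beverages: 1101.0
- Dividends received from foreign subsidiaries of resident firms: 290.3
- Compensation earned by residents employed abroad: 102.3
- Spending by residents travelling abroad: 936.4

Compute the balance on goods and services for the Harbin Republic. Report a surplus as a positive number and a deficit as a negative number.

167.1

Goods: 611.7 - 1101.0 = -489.3
Services: -936.4 + 1251.8 + 341.0 = 656.4
Trade balance = -489.3 + 656.4 = 167.1
(Excluded from the trade balance — capital account: acquisition of foreign patents and trademarks (non-produced assets) 186.1, debt forgiveness received from foreign official creditors 224.5, sale of embassy land to a foreign government 44.4; financial account: foreign purchases of equities on the domestic stock exchange 931.6, inward foreign direct investment in the manufacturing sector 1685.3; secondary income: contributions paid to international organisations 101.5, personal remittances received from nationals working abroad 374.3; primary income: dividends received from foreign subsidiaries of resident firms 290.3, compensation earned by residents employed abroad 102.3.)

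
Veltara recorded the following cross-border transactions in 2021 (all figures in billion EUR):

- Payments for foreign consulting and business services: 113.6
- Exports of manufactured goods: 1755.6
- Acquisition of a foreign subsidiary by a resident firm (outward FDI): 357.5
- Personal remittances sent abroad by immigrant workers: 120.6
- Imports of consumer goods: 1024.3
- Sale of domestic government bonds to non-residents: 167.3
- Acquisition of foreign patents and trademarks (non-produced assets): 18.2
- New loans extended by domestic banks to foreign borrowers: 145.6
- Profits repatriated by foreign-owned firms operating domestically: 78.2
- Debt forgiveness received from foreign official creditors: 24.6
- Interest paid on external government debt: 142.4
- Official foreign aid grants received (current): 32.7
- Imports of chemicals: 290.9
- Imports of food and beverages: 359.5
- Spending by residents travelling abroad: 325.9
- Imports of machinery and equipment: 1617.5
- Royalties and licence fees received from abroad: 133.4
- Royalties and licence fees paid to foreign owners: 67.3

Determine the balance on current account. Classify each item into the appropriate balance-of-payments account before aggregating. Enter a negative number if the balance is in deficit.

Goods: -1024.3 - 359.5 - 290.9 + 1755.6 - 1617.5 = -1536.6
Services: -67.3 + 133.4 - 113.6 - 325.9 = -373.4
Primary income: -142.4 - 78.2 = -220.6
Secondary income: -120.6 + 32.7 = -87.9
Current account = (-1536.6) + (-373.4) + (-220.6) + (-87.9) = -2218.5
(Excluded from the current account — financial account: acquisition of a foreign subsidiary by a resident firm (outward FDI) 357.5, sale of domestic government bonds to non-residents 167.3, new loans extended by domestic banks to foreign borrowers 145.6; capital account: acquisition of foreign patents and trademarks (non-produced assets) 18.2, debt forgiveness received from foreign official creditors 24.6.)

-2218.5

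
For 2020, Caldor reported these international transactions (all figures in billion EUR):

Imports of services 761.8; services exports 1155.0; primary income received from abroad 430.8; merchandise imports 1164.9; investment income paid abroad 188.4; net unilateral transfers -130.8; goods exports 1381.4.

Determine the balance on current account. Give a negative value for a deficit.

721.3

Goods balance = 1381.4 - 1164.9 = 216.5
Services balance = 1155.0 - 761.8 = 393.2
Trade balance (goods + services) = 216.5 + 393.2 = 609.7
Net primary income = 430.8 - 188.4 = 242.4
Net secondary income = -130.8
Current account = 609.7 + 242.4 + (-130.8) = 721.3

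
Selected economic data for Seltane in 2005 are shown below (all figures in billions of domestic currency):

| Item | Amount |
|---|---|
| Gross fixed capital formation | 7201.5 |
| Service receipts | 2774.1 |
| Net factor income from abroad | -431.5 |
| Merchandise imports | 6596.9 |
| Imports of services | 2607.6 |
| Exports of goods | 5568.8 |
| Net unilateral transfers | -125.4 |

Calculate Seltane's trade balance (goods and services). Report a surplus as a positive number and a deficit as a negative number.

Goods balance = 5568.8 - 6596.9 = -1028.1
Services balance = 2774.1 - 2607.6 = 166.5
Trade balance (goods + services) = -1028.1 + 166.5 = -861.6

-861.6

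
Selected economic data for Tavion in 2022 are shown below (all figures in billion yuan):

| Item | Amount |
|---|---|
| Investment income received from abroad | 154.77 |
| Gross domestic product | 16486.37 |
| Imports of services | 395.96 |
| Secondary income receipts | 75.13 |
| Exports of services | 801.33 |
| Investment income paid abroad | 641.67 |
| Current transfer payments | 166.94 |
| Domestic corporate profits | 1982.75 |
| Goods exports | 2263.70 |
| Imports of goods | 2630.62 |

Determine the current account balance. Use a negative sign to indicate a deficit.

Goods balance = 2263.70 - 2630.62 = -366.92
Services balance = 801.33 - 395.96 = 405.37
Trade balance (goods + services) = -366.92 + 405.37 = 38.45
Net primary income = 154.77 - 641.67 = -486.90
Net secondary income = 75.13 - 166.94 = -91.81
Current account = 38.45 + (-486.90) + (-91.81) = -540.26

-540.26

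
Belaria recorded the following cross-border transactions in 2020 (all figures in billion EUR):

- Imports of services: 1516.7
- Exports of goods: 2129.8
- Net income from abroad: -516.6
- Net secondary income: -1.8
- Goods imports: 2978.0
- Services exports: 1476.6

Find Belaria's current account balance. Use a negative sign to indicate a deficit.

-1406.7

Goods balance = 2129.8 - 2978.0 = -848.2
Services balance = 1476.6 - 1516.7 = -40.1
Trade balance (goods + services) = -848.2 + (-40.1) = -888.3
Net primary income = -516.6
Net secondary income = -1.8
Current account = -888.3 + (-516.6) + (-1.8) = -1406.7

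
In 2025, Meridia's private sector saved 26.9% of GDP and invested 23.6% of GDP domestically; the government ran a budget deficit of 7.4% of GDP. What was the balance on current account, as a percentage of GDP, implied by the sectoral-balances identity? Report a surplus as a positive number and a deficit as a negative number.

-4.1

By the sectoral-balances identity, CA = (S_private - I) + (T - G).
Private balance = 26.9 - 23.6 = 3.3
Government balance (T - G) = -7.4
CA = 3.3 + (-7.4) = -4.1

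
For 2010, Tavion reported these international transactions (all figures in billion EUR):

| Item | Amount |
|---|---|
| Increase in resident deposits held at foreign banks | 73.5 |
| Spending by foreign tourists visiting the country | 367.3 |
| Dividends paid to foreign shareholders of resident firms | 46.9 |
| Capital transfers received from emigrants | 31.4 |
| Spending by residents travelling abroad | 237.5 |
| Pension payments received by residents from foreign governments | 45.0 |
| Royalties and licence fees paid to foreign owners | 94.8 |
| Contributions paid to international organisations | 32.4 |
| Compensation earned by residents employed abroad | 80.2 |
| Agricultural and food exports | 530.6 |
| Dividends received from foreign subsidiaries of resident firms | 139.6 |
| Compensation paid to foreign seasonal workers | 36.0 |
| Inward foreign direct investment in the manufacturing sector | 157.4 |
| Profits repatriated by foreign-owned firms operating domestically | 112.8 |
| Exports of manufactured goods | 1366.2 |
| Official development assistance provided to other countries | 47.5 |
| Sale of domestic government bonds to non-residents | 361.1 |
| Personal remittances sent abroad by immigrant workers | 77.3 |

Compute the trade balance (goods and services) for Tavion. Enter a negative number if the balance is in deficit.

1931.8

Goods: 1366.2 + 530.6 = 1896.8
Services: 367.3 - 94.8 - 237.5 = 35.0
Trade balance = 1896.8 + 35.0 = 1931.8
(Excluded from the trade balance — financial account: increase in resident deposits held at foreign banks 73.5, inward foreign direct investment in the manufacturing sector 157.4, sale of domestic government bonds to non-residents 361.1; primary income: dividends paid to foreign shareholders of resident firms 46.9, compensation earned by residents employed abroad 80.2, dividends received from foreign subsidiaries of resident firms 139.6, compensation paid to foreign seasonal workers 36.0, profits repatriated by foreign-owned firms operating domestically 112.8; capital account: capital transfers received from emigrants 31.4; secondary income: pension payments received by residents from foreign governments 45.0, contributions paid to international organisations 32.4, official development assistance provided to other countries 47.5, personal remittances sent abroad by immigrant workers 77.3.)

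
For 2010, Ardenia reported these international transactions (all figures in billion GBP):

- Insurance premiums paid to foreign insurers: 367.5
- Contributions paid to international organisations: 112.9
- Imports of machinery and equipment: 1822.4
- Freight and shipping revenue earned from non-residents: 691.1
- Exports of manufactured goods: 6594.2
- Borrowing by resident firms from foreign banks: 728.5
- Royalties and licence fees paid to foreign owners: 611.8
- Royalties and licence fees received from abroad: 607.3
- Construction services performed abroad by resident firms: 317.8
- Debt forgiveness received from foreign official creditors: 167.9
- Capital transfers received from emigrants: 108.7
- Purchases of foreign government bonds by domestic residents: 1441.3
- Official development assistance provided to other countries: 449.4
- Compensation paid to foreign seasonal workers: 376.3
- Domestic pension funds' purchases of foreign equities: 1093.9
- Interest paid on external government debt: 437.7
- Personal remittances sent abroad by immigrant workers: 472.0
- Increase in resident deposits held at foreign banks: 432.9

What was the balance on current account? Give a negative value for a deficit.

3560.4

Goods: -1822.4 + 6594.2 = 4771.8
Services: 317.8 + 607.3 + 691.1 - 367.5 - 611.8 = 636.9
Primary income: -376.3 - 437.7 = -814.0
Secondary income: -112.9 - 472.0 - 449.4 = -1034.3
Current account = 4771.8 + 636.9 + (-814.0) + (-1034.3) = 3560.4
(Excluded from the current account — financial account: borrowing by resident firms from foreign banks 728.5, purchases of foreign government bonds by domestic residents 1441.3, domestic pension funds' purchases of foreign equities 1093.9, increase in resident deposits held at foreign banks 432.9; capital account: debt forgiveness received from foreign official creditors 167.9, capital transfers received from emigrants 108.7.)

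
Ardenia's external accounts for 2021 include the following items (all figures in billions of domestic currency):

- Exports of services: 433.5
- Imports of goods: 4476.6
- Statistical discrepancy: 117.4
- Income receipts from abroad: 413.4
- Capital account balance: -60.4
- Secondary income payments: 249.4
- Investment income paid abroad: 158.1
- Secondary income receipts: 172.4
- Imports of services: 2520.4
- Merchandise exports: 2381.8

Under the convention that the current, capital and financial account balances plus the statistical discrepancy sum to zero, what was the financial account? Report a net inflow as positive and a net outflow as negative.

3946.4

Goods balance = 2381.8 - 4476.6 = -2094.8
Services balance = 433.5 - 2520.4 = -2086.9
Trade balance (goods + services) = -2094.8 + (-2086.9) = -4181.7
Net primary income = 413.4 - 158.1 = 255.3
Net secondary income = 172.4 - 249.4 = -77.0
Current account = -4181.7 + 255.3 + (-77.0) = -4003.4
Financial account = -(-4003.4 + (-60.4) + 117.4) = 3946.4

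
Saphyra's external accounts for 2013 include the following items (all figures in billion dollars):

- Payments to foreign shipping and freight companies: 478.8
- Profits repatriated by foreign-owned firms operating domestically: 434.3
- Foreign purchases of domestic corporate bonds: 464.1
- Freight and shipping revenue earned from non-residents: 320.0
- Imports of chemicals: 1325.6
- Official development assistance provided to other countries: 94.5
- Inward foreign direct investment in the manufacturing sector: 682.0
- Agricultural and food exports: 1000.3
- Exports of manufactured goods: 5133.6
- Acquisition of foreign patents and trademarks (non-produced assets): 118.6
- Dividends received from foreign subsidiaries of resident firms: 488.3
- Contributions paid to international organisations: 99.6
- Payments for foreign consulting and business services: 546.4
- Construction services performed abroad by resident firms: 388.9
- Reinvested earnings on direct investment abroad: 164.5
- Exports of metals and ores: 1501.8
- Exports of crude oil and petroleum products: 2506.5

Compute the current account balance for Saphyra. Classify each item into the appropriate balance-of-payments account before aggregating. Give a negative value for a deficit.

Goods: 1501.8 + 2506.5 - 1325.6 + 1000.3 + 5133.6 = 8816.6
Services: -546.4 + 320.0 + 388.9 - 478.8 = -316.3
Primary income: 164.5 + 488.3 - 434.3 = 218.5
Secondary income: -94.5 - 99.6 = -194.1
Current account = 8816.6 + (-316.3) + 218.5 + (-194.1) = 8524.7
(Excluded from the current account — financial account: foreign purchases of domestic corporate bonds 464.1, inward foreign direct investment in the manufacturing sector 682.0; capital account: acquisition of foreign patents and trademarks (non-produced assets) 118.6.)

8524.7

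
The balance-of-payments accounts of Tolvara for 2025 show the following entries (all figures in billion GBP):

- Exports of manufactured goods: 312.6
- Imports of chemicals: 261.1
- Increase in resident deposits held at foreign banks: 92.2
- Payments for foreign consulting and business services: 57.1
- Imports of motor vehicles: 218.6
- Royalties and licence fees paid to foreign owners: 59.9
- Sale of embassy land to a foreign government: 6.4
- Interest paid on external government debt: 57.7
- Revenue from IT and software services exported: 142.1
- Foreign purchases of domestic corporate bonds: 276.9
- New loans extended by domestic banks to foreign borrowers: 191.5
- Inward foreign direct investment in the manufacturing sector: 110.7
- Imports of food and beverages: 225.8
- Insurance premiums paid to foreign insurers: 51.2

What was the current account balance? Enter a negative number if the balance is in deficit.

Goods: -261.1 + 312.6 - 218.6 - 225.8 = -392.9
Services: -57.1 + 142.1 - 59.9 - 51.2 = -26.1
Primary income: -57.7
Current account = (-392.9) + (-26.1) + (-57.7) = -476.7
(Excluded from the current account — financial account: increase in resident deposits held at foreign banks 92.2, foreign purchases of domestic corporate bonds 276.9, new loans extended by domestic banks to foreign borrowers 191.5, inward foreign direct investment in the manufacturing sector 110.7; capital account: sale of embassy land to a foreign government 6.4.)

-476.7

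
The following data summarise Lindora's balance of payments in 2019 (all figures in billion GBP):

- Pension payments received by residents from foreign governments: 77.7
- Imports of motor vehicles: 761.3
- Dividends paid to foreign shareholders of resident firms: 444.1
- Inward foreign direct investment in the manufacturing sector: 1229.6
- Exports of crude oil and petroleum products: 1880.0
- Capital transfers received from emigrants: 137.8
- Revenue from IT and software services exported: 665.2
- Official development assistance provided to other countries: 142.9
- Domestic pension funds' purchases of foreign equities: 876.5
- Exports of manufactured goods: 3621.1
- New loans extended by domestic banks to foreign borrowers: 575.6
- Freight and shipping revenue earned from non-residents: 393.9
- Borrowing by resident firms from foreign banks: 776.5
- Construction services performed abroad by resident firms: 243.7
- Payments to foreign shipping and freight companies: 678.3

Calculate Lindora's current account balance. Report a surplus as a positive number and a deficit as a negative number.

4855.0

Goods: -761.3 + 1880.0 + 3621.1 = 4739.8
Services: 393.9 + 665.2 - 678.3 + 243.7 = 624.5
Primary income: -444.1
Secondary income: 77.7 - 142.9 = -65.2
Current account = 4739.8 + 624.5 + (-444.1) + (-65.2) = 4855.0
(Excluded from the current account — financial account: inward foreign direct investment in the manufacturing sector 1229.6, domestic pension funds' purchases of foreign equities 876.5, new loans extended by domestic banks to foreign borrowers 575.6, borrowing by resident firms from foreign banks 776.5; capital account: capital transfers received from emigrants 137.8.)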